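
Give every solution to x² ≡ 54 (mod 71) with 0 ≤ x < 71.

Since 71 ≡ 3 (mod 4), a square root of 54 is 54^((71+1)/4) = 54^18 mod 71.
Repeated squaring: 54^2≡5, 54^4≡25, 54^8≡57, 54^16≡54 (mod 71).
54^18 = 54^(16+2) ≡ 57 (mod 71).
Check: 57² = 3249 ≡ 54 (mod 71). The two roots are 14 and 57.

14, 57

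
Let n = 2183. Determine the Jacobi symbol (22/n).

-1

Pull out 2: since 2183 ≡ 7 (mod 8), (2/2183) = +1.
Reciprocity: 11 ≡ 3 and 2183 ≡ 3 (mod 4), so (11/2183) = −(2183/11).
Reduce top mod 11: now compute (5/11).
Reciprocity: 5 ≡ 1 and 11 ≡ 3 (mod 4), so (5/11) = +(11/5).
Reduce top mod 5: now compute (1/5).
Reached (1/5) = 1. Collecting the sign flips along the way, the symbol is -1.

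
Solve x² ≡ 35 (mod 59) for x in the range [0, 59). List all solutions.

Since 59 ≡ 3 (mod 4), a square root of 35 is 35^((59+1)/4) = 35^15 mod 59.
Repeated squaring: 35^2≡45, 35^4≡19, 35^8≡7 (mod 59).
35^15 = 35^(8+4+2+1) ≡ 25 (mod 59).
Check: 25² = 625 ≡ 35 (mod 59). The two roots are 25 and 34.

25, 34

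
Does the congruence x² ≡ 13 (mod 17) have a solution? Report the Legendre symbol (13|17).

1

Euler's criterion: (13/17) ≡ 13^8 (mod 17).
13^2 ≡ 16 (mod 17)
13^4 ≡ 1 (mod 17)
13^8 ≡ 1 (mod 17)
13^8 = 13^(8) ≡ 1 (mod 17).
Result is 1, so (13/17) = 1.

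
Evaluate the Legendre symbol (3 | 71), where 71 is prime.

Reciprocity: 3 ≡ 3 and 71 ≡ 3 (mod 4), so (3/71) = −(71/3).
Reduce top mod 3: now compute (2/3).
Pull out 2: since 3 ≡ 3 (mod 8), (2/3) = -1.
Reached (1/3) = 1. Collecting the sign flips along the way, the symbol is +1.

1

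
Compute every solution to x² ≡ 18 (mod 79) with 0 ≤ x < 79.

Since 79 ≡ 3 (mod 4), a square root of 18 is 18^((79+1)/4) = 18^20 mod 79.
Repeated squaring: 18^2≡8, 18^4≡64, 18^8≡67, 18^16≡65 (mod 79).
18^20 = 18^(16+4) ≡ 52 (mod 79).
Check: 52² = 2704 ≡ 18 (mod 79). The two roots are 27 and 52.

27, 52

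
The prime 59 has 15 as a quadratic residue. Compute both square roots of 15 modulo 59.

Since 59 ≡ 3 (mod 4), a square root of 15 is 15^((59+1)/4) = 15^15 mod 59.
Repeated squaring: 15^2≡48, 15^4≡3, 15^8≡9 (mod 59).
15^15 = 15^(8+4+2+1) ≡ 29 (mod 59).
Check: 29² = 841 ≡ 15 (mod 59). The two roots are 29 and 30.

29, 30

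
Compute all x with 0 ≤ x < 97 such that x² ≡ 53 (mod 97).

21, 76

97 ≡ 1 (mod 4), so we find a root by search.
Trying successive values, 21² = 441 ≡ 53 (mod 97). The other root is 97 − 21 = 76.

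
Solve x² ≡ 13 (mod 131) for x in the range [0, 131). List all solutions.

Since 131 ≡ 3 (mod 4), a square root of 13 is 13^((131+1)/4) = 13^33 mod 131.
Repeated squaring: 13^2≡38, 13^4≡3, 13^8≡9, 13^16≡81, 13^32≡11 (mod 131).
13^33 = 13^(32+1) ≡ 12 (mod 131).
Check: 12² = 144 ≡ 13 (mod 131). The two roots are 12 and 119.

12, 119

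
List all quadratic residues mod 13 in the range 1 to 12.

1,3,4,9,10,12

Square k = 1,…,6 (k and 13−k give the same square):
1²=1, 2²=4, 3²=9, 4²≡3, 5²≡12, 6²≡10 (mod 13).
So the quadratic residues mod 13 are {1, 3, 4, 9, 10, 12}.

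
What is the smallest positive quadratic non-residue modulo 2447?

5

(2/2447) = +1, so 2 is a residue.
(3/2447) = +1, so 3 is a residue.
(4/2447) = +1, so 4 is a residue.
(5/2447) = −1, so 5 is the smallest positive non-residue mod 2447.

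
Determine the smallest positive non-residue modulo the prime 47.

5

(2/47) = +1, so 2 is a residue.
(3/47) = +1, so 3 is a residue.
(4/47) = +1, so 4 is a residue.
(5/47) = −1, so 5 is the smallest positive non-residue mod 47.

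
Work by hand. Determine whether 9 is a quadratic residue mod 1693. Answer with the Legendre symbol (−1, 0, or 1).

Reciprocity: 9 ≡ 1 and 1693 ≡ 1 (mod 4), so (9/1693) = +(1693/9).
Reduce top mod 9: now compute (1/9).
Reached (1/9) = 1. Collecting the sign flips along the way, the symbol is +1.

1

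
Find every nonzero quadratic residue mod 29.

Square k = 1,…,14 (k and 29−k give the same square):
1²=1, 2²=4, 3²=9, 4²=16, 5²=25, 6²≡7, 7²≡20, 8²≡6, 9²≡23, 10²≡13, 11²≡5, 12²≡28, 13²≡24, 14²≡22 (mod 29).
So the quadratic residues mod 29 are {1, 4, 5, 6, 7, 9, 13, 16, 20, 22, 23, 24, 25, 28}.

1, 4, 5, 6, 7, 9, 13, 16, 20, 22, 23, 24, 25, 28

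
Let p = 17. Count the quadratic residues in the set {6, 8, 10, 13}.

2

(6/17) = -1 → non-residue.
(8/17) = +1 → QR.
(10/17) = -1 → non-residue.
(13/17) = +1 → QR.
Total quadratic residues among the 4: 2.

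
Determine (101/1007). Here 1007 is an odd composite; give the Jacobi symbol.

-1

Reciprocity: 101 ≡ 1 and 1007 ≡ 3 (mod 4), so (101/1007) = +(1007/101).
Reduce top mod 101: now compute (98/101).
Pull out 2: since 101 ≡ 5 (mod 8), (2/101) = -1.
Reciprocity: 49 ≡ 1 and 101 ≡ 1 (mod 4), so (49/101) = +(101/49).
Reduce top mod 49: now compute (3/49).
Reciprocity: 3 ≡ 3 and 49 ≡ 1 (mod 4), so (3/49) = +(49/3).
Reduce top mod 3: now compute (1/3).
Reached (1/3) = 1. Collecting the sign flips along the way, the symbol is -1.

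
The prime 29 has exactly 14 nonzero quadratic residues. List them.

Square k = 1,…,14 (k and 29−k give the same square):
1²=1, 2²=4, 3²=9, 4²=16, 5²=25, 6²≡7, 7²≡20, 8²≡6, 9²≡23, 10²≡13, 11²≡5, 12²≡28, 13²≡24, 14²≡22 (mod 29).
So the quadratic residues mod 29 are {1, 4, 5, 6, 7, 9, 13, 16, 20, 22, 23, 24, 25, 28}.

1 4 5 6 7 9 13 16 20 22 23 24 25 28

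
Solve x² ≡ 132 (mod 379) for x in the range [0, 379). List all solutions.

Since 379 ≡ 3 (mod 4), a square root of 132 is 132^((379+1)/4) = 132^95 mod 379.
Repeated squaring: 132^2≡369, 132^4≡100, 132^8≡146, 132^16≡92, 132^32≡126, 132^64≡337 (mod 379).
132^95 = 132^(64+16+8+4+2+1) ≡ 270 (mod 379).
Check: 270² = 72900 ≡ 132 (mod 379). The two roots are 109 and 270.

109, 270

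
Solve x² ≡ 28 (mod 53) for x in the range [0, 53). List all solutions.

53 ≡ 1 (mod 4), so we find a root by search.
Trying successive values, 9² = 81 ≡ 28 (mod 53). The other root is 53 − 9 = 44.

9, 44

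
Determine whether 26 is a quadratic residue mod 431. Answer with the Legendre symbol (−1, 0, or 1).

Pull out 2: since 431 ≡ 7 (mod 8), (2/431) = +1.
Reciprocity: 13 ≡ 1 and 431 ≡ 3 (mod 4), so (13/431) = +(431/13).
Reduce top mod 13: now compute (2/13).
Pull out 2: since 13 ≡ 5 (mod 8), (2/13) = -1.
Reached (1/13) = 1. Collecting the sign flips along the way, the symbol is -1.

-1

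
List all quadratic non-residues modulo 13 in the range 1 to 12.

Square k = 1,…,6 (k and 13−k give the same square):
1²=1, 2²=4, 3²=9, 4²≡3, 5²≡12, 6²≡10 (mod 13).
The residues are {1, 3, 4, 9, 10, 12}; the non-residues are the remaining 6 nonzero classes.

2,5,6,7,8,11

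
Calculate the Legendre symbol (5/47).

Reciprocity: 5 ≡ 1 and 47 ≡ 3 (mod 4), so (5/47) = +(47/5).
Reduce top mod 5: now compute (2/5).
Pull out 2: since 5 ≡ 5 (mod 8), (2/5) = -1.
Reached (1/5) = 1. Collecting the sign flips along the way, the symbol is -1.

-1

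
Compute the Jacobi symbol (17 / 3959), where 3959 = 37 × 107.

Reciprocity: 17 ≡ 1 and 3959 ≡ 3 (mod 4), so (17/3959) = +(3959/17).
Reduce top mod 17: now compute (15/17).
Reciprocity: 15 ≡ 3 and 17 ≡ 1 (mod 4), so (15/17) = +(17/15).
Reduce top mod 15: now compute (2/15).
Pull out 2: since 15 ≡ 7 (mod 8), (2/15) = +1.
Reached (1/15) = 1. Collecting the sign flips along the way, the symbol is +1.

1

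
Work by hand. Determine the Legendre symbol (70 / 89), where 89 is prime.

-1

Pull out 2: since 89 ≡ 1 (mod 8), (2/89) = +1.
Reciprocity: 35 ≡ 3 and 89 ≡ 1 (mod 4), so (35/89) = +(89/35).
Reduce top mod 35: now compute (19/35).
Reciprocity: 19 ≡ 3 and 35 ≡ 3 (mod 4), so (19/35) = −(35/19).
Reduce top mod 19: now compute (16/19).
Pull out 2^4: since 19 ≡ 3 (mod 8), (2/19) = -1, so (2/19)^4 = +1.
Reached (1/19) = 1. Collecting the sign flips along the way, the symbol is -1.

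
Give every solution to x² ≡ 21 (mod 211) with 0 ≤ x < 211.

77, 134

Since 211 ≡ 3 (mod 4), a square root of 21 is 21^((211+1)/4) = 21^53 mod 211.
Repeated squaring: 21^2≡19, 21^4≡150, 21^8≡134, 21^16≡21, 21^32≡19 (mod 211).
21^53 = 21^(32+16+4+1) ≡ 134 (mod 211).
Check: 134² = 17956 ≡ 21 (mod 211). The two roots are 77 and 134.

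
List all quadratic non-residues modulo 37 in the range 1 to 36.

2 5 6 8 13 14 15 17 18 19 20 22 23 24 29 31 32 35

Square k = 1,…,18 (k and 37−k give the same square):
1²=1, 2²=4, 3²=9, 4²=16, 5²=25, 6²=36, 7²≡12, 8²≡27, 9²≡7, 10²≡26, 11²≡10, 12²≡33, 13²≡21, 14²≡11, 15²≡3, 16²≡34, 17²≡30, 18²≡28 (mod 37).
The residues are {1, 3, 4, 7, 9, 10, 11, 12, 16, 21, 25, 26, 27, 28, 30, 33, 34, 36}; the non-residues are the remaining 18 nonzero classes.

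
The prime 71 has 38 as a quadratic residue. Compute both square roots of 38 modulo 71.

Since 71 ≡ 3 (mod 4), a square root of 38 is 38^((71+1)/4) = 38^18 mod 71.
Repeated squaring: 38^2≡24, 38^4≡8, 38^8≡64, 38^16≡49 (mod 71).
38^18 = 38^(16+2) ≡ 40 (mod 71).
Check: 40² = 1600 ≡ 38 (mod 71). The two roots are 31 and 40.

31, 40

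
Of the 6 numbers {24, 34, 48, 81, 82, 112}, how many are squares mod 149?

4

(24/149) = +1 → QR.
(34/149) = -1 → non-residue.
(48/149) = -1 → non-residue.
(81/149) = +1 → QR.
(82/149) = +1 → QR.
(112/149) = +1 → QR.
Total quadratic residues among the 6: 4.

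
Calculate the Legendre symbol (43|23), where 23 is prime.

-1

Euler's criterion: (43/23) ≡ 20^11 (mod 23).
20^2 ≡ 9 (mod 23)
20^4 ≡ 12 (mod 23)
20^8 ≡ 6 (mod 23)
20^11 = 20^(8+2+1) ≡ 22 (mod 23).
Result is 22 ≡ −1, so (43/23) = −1.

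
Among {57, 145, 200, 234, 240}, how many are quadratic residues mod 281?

(57/281) = +1 → QR.
(145/281) = +1 → QR.
(200/281) = +1 → QR.
(234/281) = -1 → non-residue.
(240/281) = -1 → non-residue.
Total quadratic residues among the 5: 3.

3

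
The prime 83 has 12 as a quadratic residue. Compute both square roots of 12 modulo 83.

Since 83 ≡ 3 (mod 4), a square root of 12 is 12^((83+1)/4) = 12^21 mod 83.
Repeated squaring: 12^2≡61, 12^4≡69, 12^8≡30, 12^16≡70 (mod 83).
12^21 = 12^(16+4+1) ≡ 26 (mod 83).
Check: 26² = 676 ≡ 12 (mod 83). The two roots are 26 and 57.

26, 57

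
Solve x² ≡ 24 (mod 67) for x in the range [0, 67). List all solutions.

15, 52

Since 67 ≡ 3 (mod 4), a square root of 24 is 24^((67+1)/4) = 24^17 mod 67.
Repeated squaring: 24^2≡40, 24^4≡59, 24^8≡64, 24^16≡9 (mod 67).
24^17 = 24^(16+1) ≡ 15 (mod 67).
Check: 15² = 225 ≡ 24 (mod 67). The two roots are 15 and 52.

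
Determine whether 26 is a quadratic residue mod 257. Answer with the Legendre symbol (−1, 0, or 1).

Pull out 2: since 257 ≡ 1 (mod 8), (2/257) = +1.
Reciprocity: 13 ≡ 1 and 257 ≡ 1 (mod 4), so (13/257) = +(257/13).
Reduce top mod 13: now compute (10/13).
Pull out 2: since 13 ≡ 5 (mod 8), (2/13) = -1.
Reciprocity: 5 ≡ 1 and 13 ≡ 1 (mod 4), so (5/13) = +(13/5).
Reduce top mod 5: now compute (3/5).
Reciprocity: 3 ≡ 3 and 5 ≡ 1 (mod 4), so (3/5) = +(5/3).
Reduce top mod 3: now compute (2/3).
Pull out 2: since 3 ≡ 3 (mod 8), (2/3) = -1.
Reached (1/3) = 1. Collecting the sign flips along the way, the symbol is +1.

1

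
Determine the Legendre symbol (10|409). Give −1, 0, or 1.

Euler's criterion: (10/409) ≡ 10^204 (mod 409).
10^2 ≡ 100 (mod 409)
10^4 ≡ 184 (mod 409)
10^8 ≡ 318 (mod 409)
10^16 ≡ 101 (mod 409)
10^32 ≡ 385 (mod 409)
10^64 ≡ 167 (mod 409)
10^128 ≡ 77 (mod 409)
10^204 = 10^(128+64+8+4) ≡ 1 (mod 409).
Result is 1, so (10/409) = 1.

1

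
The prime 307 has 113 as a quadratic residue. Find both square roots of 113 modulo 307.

128, 179

Since 307 ≡ 3 (mod 4), a square root of 113 is 113^((307+1)/4) = 113^77 mod 307.
Repeated squaring: 113^2≡182, 113^4≡275, 113^8≡103, 113^16≡171, 113^32≡76, 113^64≡250 (mod 307).
113^77 = 113^(64+8+4+1) ≡ 179 (mod 307).
Check: 179² = 32041 ≡ 113 (mod 307). The two roots are 128 and 179.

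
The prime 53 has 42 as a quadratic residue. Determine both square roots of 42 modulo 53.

25, 28

53 ≡ 1 (mod 4), so we find a root by search.
Trying successive values, 25² = 625 ≡ 42 (mod 53). The other root is 53 − 25 = 28.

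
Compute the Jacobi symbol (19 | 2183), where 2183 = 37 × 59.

Reciprocity: 19 ≡ 3 and 2183 ≡ 3 (mod 4), so (19/2183) = −(2183/19).
Reduce top mod 19: now compute (17/19).
Reciprocity: 17 ≡ 1 and 19 ≡ 3 (mod 4), so (17/19) = +(19/17).
Reduce top mod 17: now compute (2/17).
Pull out 2: since 17 ≡ 1 (mod 8), (2/17) = +1.
Reached (1/17) = 1. Collecting the sign flips along the way, the symbol is -1.

-1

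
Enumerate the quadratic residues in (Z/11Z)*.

1,3,4,5,9

Square k = 1,…,5 (k and 11−k give the same square):
1²=1, 2²=4, 3²=9, 4²≡5, 5²≡3 (mod 11).
So the quadratic residues mod 11 are {1, 3, 4, 5, 9}.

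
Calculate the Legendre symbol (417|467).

Reciprocity: 417 ≡ 1 and 467 ≡ 3 (mod 4), so (417/467) = +(467/417).
Reduce top mod 417: now compute (50/417).
Pull out 2: since 417 ≡ 1 (mod 8), (2/417) = +1.
Reciprocity: 25 ≡ 1 and 417 ≡ 1 (mod 4), so (25/417) = +(417/25).
Reduce top mod 25: now compute (17/25).
Reciprocity: 17 ≡ 1 and 25 ≡ 1 (mod 4), so (17/25) = +(25/17).
Reduce top mod 17: now compute (8/17).
Pull out 2^3: since 17 ≡ 1 (mod 8), (2/17) = +1, so (2/17)^3 = +1.
Reached (1/17) = 1. Collecting the sign flips along the way, the symbol is +1.

1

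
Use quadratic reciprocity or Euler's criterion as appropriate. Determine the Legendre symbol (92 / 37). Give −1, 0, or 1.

-1

First reduce: 92 ≡ 18 (mod 37).
Pull out 2: since 37 ≡ 5 (mod 8), (2/37) = -1.
Reciprocity: 9 ≡ 1 and 37 ≡ 1 (mod 4), so (9/37) = +(37/9).
Reduce top mod 9: now compute (1/9).
Reached (1/9) = 1. Collecting the sign flips along the way, the symbol is -1.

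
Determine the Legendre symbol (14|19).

-1

Euler's criterion: (14/19) ≡ 14^9 (mod 19).
14^2 ≡ 6 (mod 19)
14^4 ≡ 17 (mod 19)
14^8 ≡ 4 (mod 19)
14^9 = 14^(8+1) ≡ 18 (mod 19).
Result is 18 ≡ −1, so (14/19) = −1.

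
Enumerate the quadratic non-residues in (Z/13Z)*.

Square k = 1,…,6 (k and 13−k give the same square):
1²=1, 2²=4, 3²=9, 4²≡3, 5²≡12, 6²≡10 (mod 13).
The residues are {1, 3, 4, 9, 10, 12}; the non-residues are the remaining 6 nonzero classes.

2,5,6,7,8,11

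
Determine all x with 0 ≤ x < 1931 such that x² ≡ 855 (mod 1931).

Since 1931 ≡ 3 (mod 4), a square root of 855 is 855^((1931+1)/4) = 855^483 mod 1931.
Repeated squaring: 855^2≡1107, 855^4≡1195, 855^8≡1016, 855^16≡1102, 855^32≡1736, 855^64≡1336, 855^128≡652, 855^256≡284 (mod 1931).
855^483 = 855^(256+128+64+32+2+1) ≡ 1764 (mod 1931).
Check: 1764² = 3111696 ≡ 855 (mod 1931). The two roots are 167 and 1764.

167, 1764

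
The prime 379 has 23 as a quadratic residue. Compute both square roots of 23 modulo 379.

73, 306

Since 379 ≡ 3 (mod 4), a square root of 23 is 23^((379+1)/4) = 23^95 mod 379.
Repeated squaring: 23^2≡150, 23^4≡139, 23^8≡371, 23^16≡64, 23^32≡306, 23^64≡23 (mod 379).
23^95 = 23^(64+16+8+4+2+1) ≡ 306 (mod 379).
Check: 306² = 93636 ≡ 23 (mod 379). The two roots are 73 and 306.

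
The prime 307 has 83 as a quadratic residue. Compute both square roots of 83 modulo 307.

151, 156

Since 307 ≡ 3 (mod 4), a square root of 83 is 83^((307+1)/4) = 83^77 mod 307.
Repeated squaring: 83^2≡135, 83^4≡112, 83^8≡264, 83^16≡7, 83^32≡49, 83^64≡252 (mod 307).
83^77 = 83^(64+8+4+1) ≡ 156 (mod 307).
Check: 156² = 24336 ≡ 83 (mod 307). The two roots are 151 and 156.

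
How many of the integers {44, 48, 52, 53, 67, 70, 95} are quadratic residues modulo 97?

5

(44/97) = +1 → QR.
(48/97) = +1 → QR.
(52/97) = -1 → non-residue.
(53/97) = +1 → QR.
(67/97) = -1 → non-residue.
(70/97) = +1 → QR.
(95/97) = +1 → QR.
Total quadratic residues among the 7: 5.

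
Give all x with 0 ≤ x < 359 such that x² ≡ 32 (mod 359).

76, 283

Since 359 ≡ 3 (mod 4), a square root of 32 is 32^((359+1)/4) = 32^90 mod 359.
Repeated squaring: 32^2≡306, 32^4≡296, 32^8≡20, 32^16≡41, 32^32≡245, 32^64≡72 (mod 359).
32^90 = 32^(64+16+8+2) ≡ 283 (mod 359).
Check: 283² = 80089 ≡ 32 (mod 359). The two roots are 76 and 283.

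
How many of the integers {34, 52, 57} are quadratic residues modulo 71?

(34/71) = -1 → non-residue.
(52/71) = -1 → non-residue.
(57/71) = +1 → QR.
Total quadratic residues among the 3: 1.

1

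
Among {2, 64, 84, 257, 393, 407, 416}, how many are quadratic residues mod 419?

4

(2/419) = -1 → non-residue.
(64/419) = +1 → QR.
(84/419) = +1 → QR.
(257/419) = +1 → QR.
(393/419) = +1 → QR.
(407/419) = -1 → non-residue.
(416/419) = -1 → non-residue.
Total quadratic residues among the 7: 4.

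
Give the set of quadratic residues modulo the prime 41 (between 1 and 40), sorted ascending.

Square k = 1,…,20 (k and 41−k give the same square):
1²=1, 2²=4, 3²=9, 4²=16, 5²=25, 6²=36, 7²≡8, 8²≡23, 9²≡40, 10²≡18, 11²≡39, 12²≡21, 13²≡5, 14²≡32, 15²≡20, 16²≡10, 17²≡2, 18²≡37, 19²≡33, 20²≡31 (mod 41).
So the quadratic residues mod 41 are {1, 2, 4, 5, 8, 9, 10, 16, 18, 20, 21, 23, 25, 31, 32, 33, 36, 37, 39, 40}.

1,2,4,5,8,9,10,16,18,20,21,23,25,31,32,33,36,37,39,40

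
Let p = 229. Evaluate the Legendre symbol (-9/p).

First reduce: -9 ≡ 220 (mod 229).
Pull out 2^2: since 229 ≡ 5 (mod 8), (2/229) = -1, so (2/229)^2 = +1.
Reciprocity: 55 ≡ 3 and 229 ≡ 1 (mod 4), so (55/229) = +(229/55).
Reduce top mod 55: now compute (9/55).
Reciprocity: 9 ≡ 1 and 55 ≡ 3 (mod 4), so (9/55) = +(55/9).
Reduce top mod 9: now compute (1/9).
Reached (1/9) = 1. Collecting the sign flips along the way, the symbol is +1.

1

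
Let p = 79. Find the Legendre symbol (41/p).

Euler's criterion: (41/79) ≡ 41^39 (mod 79).
41^2 ≡ 22 (mod 79)
41^4 ≡ 10 (mod 79)
41^8 ≡ 21 (mod 79)
41^16 ≡ 46 (mod 79)
41^32 ≡ 62 (mod 79)
41^39 = 41^(32+4+2+1) ≡ 78 (mod 79).
Result is 78 ≡ −1, so (41/79) = −1.

-1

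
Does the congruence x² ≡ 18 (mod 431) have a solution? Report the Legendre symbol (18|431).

Euler's criterion: (18/431) ≡ 18^215 (mod 431).
18^2 ≡ 324 (mod 431)
18^4 ≡ 243 (mod 431)
18^8 ≡ 2 (mod 431)
18^16 ≡ 4 (mod 431)
18^32 ≡ 16 (mod 431)
18^64 ≡ 256 (mod 431)
18^128 ≡ 24 (mod 431)
18^215 = 18^(128+64+16+4+2+1) ≡ 1 (mod 431).
Result is 1, so (18/431) = 1.

1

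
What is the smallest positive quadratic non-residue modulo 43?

(2/43) = −1, so 2 is the smallest positive non-residue mod 43.

2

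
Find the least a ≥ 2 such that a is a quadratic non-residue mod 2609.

(2/2609) = +1, so 2 is a residue.
(3/2609) = −1, so 3 is the smallest positive non-residue mod 2609.

3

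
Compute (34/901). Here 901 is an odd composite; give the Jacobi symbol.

0

Pull out 2: since 901 ≡ 5 (mod 8), (2/901) = -1.
Reciprocity: 17 ≡ 1 and 901 ≡ 1 (mod 4), so (17/901) = +(901/17).
Reduce top mod 17: now compute (0/17).
Top reduces to 0: gcd > 1, so the symbol is 0.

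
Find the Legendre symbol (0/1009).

0

Top reduces to 0: gcd > 1, so the symbol is 0.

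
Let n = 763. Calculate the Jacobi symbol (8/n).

-1

Pull out 2^3: since 763 ≡ 3 (mod 8), (2/763) = -1, so (2/763)^3 = -1.
Reached (1/763) = 1. Collecting the sign flips along the way, the symbol is -1.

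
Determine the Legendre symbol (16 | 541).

Pull out 2^4: since 541 ≡ 5 (mod 8), (2/541) = -1, so (2/541)^4 = +1.
Reached (1/541) = 1. Collecting the sign flips along the way, the symbol is +1.

1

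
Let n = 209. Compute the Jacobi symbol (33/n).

Reciprocity: 33 ≡ 1 and 209 ≡ 1 (mod 4), so (33/209) = +(209/33).
Reduce top mod 33: now compute (11/33).
Reciprocity: 11 ≡ 3 and 33 ≡ 1 (mod 4), so (11/33) = +(33/11).
Reduce top mod 11: now compute (0/11).
Top reduces to 0: gcd > 1, so the symbol is 0.

0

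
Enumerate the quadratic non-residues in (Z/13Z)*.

2,5,6,7,8,11

Square k = 1,…,6 (k and 13−k give the same square):
1²=1, 2²=4, 3²=9, 4²≡3, 5²≡12, 6²≡10 (mod 13).
The residues are {1, 3, 4, 9, 10, 12}; the non-residues are the remaining 6 nonzero classes.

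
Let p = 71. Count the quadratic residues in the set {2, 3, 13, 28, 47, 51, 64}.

3

(2/71) = +1 → QR.
(3/71) = +1 → QR.
(13/71) = -1 → non-residue.
(28/71) = -1 → non-residue.
(47/71) = -1 → non-residue.
(51/71) = -1 → non-residue.
(64/71) = +1 → QR.
Total quadratic residues among the 7: 3.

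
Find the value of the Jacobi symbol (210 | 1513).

-1

Pull out 2: since 1513 ≡ 1 (mod 8), (2/1513) = +1.
Reciprocity: 105 ≡ 1 and 1513 ≡ 1 (mod 4), so (105/1513) = +(1513/105).
Reduce top mod 105: now compute (43/105).
Reciprocity: 43 ≡ 3 and 105 ≡ 1 (mod 4), so (43/105) = +(105/43).
Reduce top mod 43: now compute (19/43).
Reciprocity: 19 ≡ 3 and 43 ≡ 3 (mod 4), so (19/43) = −(43/19).
Reduce top mod 19: now compute (5/19).
Reciprocity: 5 ≡ 1 and 19 ≡ 3 (mod 4), so (5/19) = +(19/5).
Reduce top mod 5: now compute (4/5).
Pull out 2^2: since 5 ≡ 5 (mod 8), (2/5) = -1, so (2/5)^2 = +1.
Reached (1/5) = 1. Collecting the sign flips along the way, the symbol is -1.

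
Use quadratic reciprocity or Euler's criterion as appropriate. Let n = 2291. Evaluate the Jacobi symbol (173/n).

-1

Reciprocity: 173 ≡ 1 and 2291 ≡ 3 (mod 4), so (173/2291) = +(2291/173).
Reduce top mod 173: now compute (42/173).
Pull out 2: since 173 ≡ 5 (mod 8), (2/173) = -1.
Reciprocity: 21 ≡ 1 and 173 ≡ 1 (mod 4), so (21/173) = +(173/21).
Reduce top mod 21: now compute (5/21).
Reciprocity: 5 ≡ 1 and 21 ≡ 1 (mod 4), so (5/21) = +(21/5).
Reduce top mod 5: now compute (1/5).
Reached (1/5) = 1. Collecting the sign flips along the way, the symbol is -1.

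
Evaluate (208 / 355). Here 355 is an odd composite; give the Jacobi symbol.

Pull out 2^4: since 355 ≡ 3 (mod 8), (2/355) = -1, so (2/355)^4 = +1.
Reciprocity: 13 ≡ 1 and 355 ≡ 3 (mod 4), so (13/355) = +(355/13).
Reduce top mod 13: now compute (4/13).
Pull out 2^2: since 13 ≡ 5 (mod 8), (2/13) = -1, so (2/13)^2 = +1.
Reached (1/13) = 1. Collecting the sign flips along the way, the symbol is +1.

1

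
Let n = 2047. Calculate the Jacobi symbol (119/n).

Reciprocity: 119 ≡ 3 and 2047 ≡ 3 (mod 4), so (119/2047) = −(2047/119).
Reduce top mod 119: now compute (24/119).
Pull out 2^3: since 119 ≡ 7 (mod 8), (2/119) = +1, so (2/119)^3 = +1.
Reciprocity: 3 ≡ 3 and 119 ≡ 3 (mod 4), so (3/119) = −(119/3).
Reduce top mod 3: now compute (2/3).
Pull out 2: since 3 ≡ 3 (mod 8), (2/3) = -1.
Reached (1/3) = 1. Collecting the sign flips along the way, the symbol is -1.

-1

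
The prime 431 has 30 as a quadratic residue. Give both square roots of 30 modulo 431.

106, 325

Since 431 ≡ 3 (mod 4), a square root of 30 is 30^((431+1)/4) = 30^108 mod 431.
Repeated squaring: 30^2≡38, 30^4≡151, 30^8≡389, 30^16≡40, 30^32≡307, 30^64≡291 (mod 431).
30^108 = 30^(64+32+8+4) ≡ 106 (mod 431).
Check: 106² = 11236 ≡ 30 (mod 431). The two roots are 106 and 325.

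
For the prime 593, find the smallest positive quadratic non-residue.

3

(2/593) = +1, so 2 is a residue.
(3/593) = −1, so 3 is the smallest positive non-residue mod 593.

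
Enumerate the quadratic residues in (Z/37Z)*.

Square k = 1,…,18 (k and 37−k give the same square):
1²=1, 2²=4, 3²=9, 4²=16, 5²=25, 6²=36, 7²≡12, 8²≡27, 9²≡7, 10²≡26, 11²≡10, 12²≡33, 13²≡21, 14²≡11, 15²≡3, 16²≡34, 17²≡30, 18²≡28 (mod 37).
So the quadratic residues mod 37 are {1, 3, 4, 7, 9, 10, 11, 12, 16, 21, 25, 26, 27, 28, 30, 33, 34, 36}.

1 3 4 7 9 10 11 12 16 21 25 26 27 28 30 33 34 36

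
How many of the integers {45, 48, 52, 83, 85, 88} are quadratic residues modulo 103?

(45/103) = -1 → non-residue.
(48/103) = -1 → non-residue.
(52/103) = +1 → QR.
(83/103) = +1 → QR.
(85/103) = -1 → non-residue.
(88/103) = -1 → non-residue.
Total quadratic residues among the 6: 2.

2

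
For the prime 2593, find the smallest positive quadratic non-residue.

(2/2593) = +1, so 2 is a residue.
(3/2593) = +1, so 3 is a residue.
(4/2593) = +1, so 4 is a residue.
(5/2593) = −1, so 5 is the smallest positive non-residue mod 2593.

5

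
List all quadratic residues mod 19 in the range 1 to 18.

1, 4, 5, 6, 7, 9, 11, 16, 17

Square k = 1,…,9 (k and 19−k give the same square):
1²=1, 2²=4, 3²=9, 4²=16, 5²≡6, 6²≡17, 7²≡11, 8²≡7, 9²≡5 (mod 19).
So the quadratic residues mod 19 are {1, 4, 5, 6, 7, 9, 11, 16, 17}.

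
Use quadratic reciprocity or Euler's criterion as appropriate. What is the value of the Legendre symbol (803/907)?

Reciprocity: 803 ≡ 3 and 907 ≡ 3 (mod 4), so (803/907) = −(907/803).
Reduce top mod 803: now compute (104/803).
Pull out 2^3: since 803 ≡ 3 (mod 8), (2/803) = -1, so (2/803)^3 = -1.
Reciprocity: 13 ≡ 1 and 803 ≡ 3 (mod 4), so (13/803) = +(803/13).
Reduce top mod 13: now compute (10/13).
Pull out 2: since 13 ≡ 5 (mod 8), (2/13) = -1.
Reciprocity: 5 ≡ 1 and 13 ≡ 1 (mod 4), so (5/13) = +(13/5).
Reduce top mod 5: now compute (3/5).
Reciprocity: 3 ≡ 3 and 5 ≡ 1 (mod 4), so (3/5) = +(5/3).
Reduce top mod 3: now compute (2/3).
Pull out 2: since 3 ≡ 3 (mod 8), (2/3) = -1.
Reached (1/3) = 1. Collecting the sign flips along the way, the symbol is +1.

1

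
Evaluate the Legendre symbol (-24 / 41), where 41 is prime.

-1

Euler's criterion: (-24/41) ≡ 17^20 (mod 41).
17^2 ≡ 2 (mod 41)
17^4 ≡ 4 (mod 41)
17^8 ≡ 16 (mod 41)
17^16 ≡ 10 (mod 41)
17^20 = 17^(16+4) ≡ 40 (mod 41).
Result is 40 ≡ −1, so (-24/41) = −1.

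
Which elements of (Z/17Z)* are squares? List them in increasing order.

Square k = 1,…,8 (k and 17−k give the same square):
1²=1, 2²=4, 3²=9, 4²=16, 5²≡8, 6²≡2, 7²≡15, 8²≡13 (mod 17).
So the quadratic residues mod 17 are {1, 2, 4, 8, 9, 13, 15, 16}.

1, 2, 4, 8, 9, 13, 15, 16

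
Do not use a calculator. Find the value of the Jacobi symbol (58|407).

Pull out 2: since 407 ≡ 7 (mod 8), (2/407) = +1.
Reciprocity: 29 ≡ 1 and 407 ≡ 3 (mod 4), so (29/407) = +(407/29).
Reduce top mod 29: now compute (1/29).
Reached (1/29) = 1. Collecting the sign flips along the way, the symbol is +1.

1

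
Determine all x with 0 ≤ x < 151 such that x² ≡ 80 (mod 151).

Since 151 ≡ 3 (mod 4), a square root of 80 is 80^((151+1)/4) = 80^38 mod 151.
Repeated squaring: 80^2≡58, 80^4≡42, 80^8≡103, 80^16≡39, 80^32≡11 (mod 151).
80^38 = 80^(32+4+2) ≡ 69 (mod 151).
Check: 69² = 4761 ≡ 80 (mod 151). The two roots are 69 and 82.

69, 82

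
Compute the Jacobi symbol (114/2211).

Pull out 2: since 2211 ≡ 3 (mod 8), (2/2211) = -1.
Reciprocity: 57 ≡ 1 and 2211 ≡ 3 (mod 4), so (57/2211) = +(2211/57).
Reduce top mod 57: now compute (45/57).
Reciprocity: 45 ≡ 1 and 57 ≡ 1 (mod 4), so (45/57) = +(57/45).
Reduce top mod 45: now compute (12/45).
Pull out 2^2: since 45 ≡ 5 (mod 8), (2/45) = -1, so (2/45)^2 = +1.
Reciprocity: 3 ≡ 3 and 45 ≡ 1 (mod 4), so (3/45) = +(45/3).
Reduce top mod 3: now compute (0/3).
Top reduces to 0: gcd > 1, so the symbol is 0.

0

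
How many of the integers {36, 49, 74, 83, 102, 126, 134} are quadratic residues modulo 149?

3

(36/149) = +1 → QR.
(49/149) = +1 → QR.
(74/149) = -1 → non-residue.
(83/149) = -1 → non-residue.
(102/149) = +1 → QR.
(126/149) = -1 → non-residue.
(134/149) = -1 → non-residue.
Total quadratic residues among the 7: 3.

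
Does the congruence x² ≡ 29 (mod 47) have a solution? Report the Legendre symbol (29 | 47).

-1

Reciprocity: 29 ≡ 1 and 47 ≡ 3 (mod 4), so (29/47) = +(47/29).
Reduce top mod 29: now compute (18/29).
Pull out 2: since 29 ≡ 5 (mod 8), (2/29) = -1.
Reciprocity: 9 ≡ 1 and 29 ≡ 1 (mod 4), so (9/29) = +(29/9).
Reduce top mod 9: now compute (2/9).
Pull out 2: since 9 ≡ 1 (mod 8), (2/9) = +1.
Reached (1/9) = 1. Collecting the sign flips along the way, the symbol is -1.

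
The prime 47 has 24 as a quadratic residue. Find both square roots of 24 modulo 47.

20, 27

Since 47 ≡ 3 (mod 4), a square root of 24 is 24^((47+1)/4) = 24^12 mod 47.
Repeated squaring: 24^2≡12, 24^4≡3, 24^8≡9 (mod 47).
24^12 = 24^(8+4) ≡ 27 (mod 47).
Check: 27² = 729 ≡ 24 (mod 47). The two roots are 20 and 27.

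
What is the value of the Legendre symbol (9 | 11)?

Reciprocity: 9 ≡ 1 and 11 ≡ 3 (mod 4), so (9/11) = +(11/9).
Reduce top mod 9: now compute (2/9).
Pull out 2: since 9 ≡ 1 (mod 8), (2/9) = +1.
Reached (1/9) = 1. Collecting the sign flips along the way, the symbol is +1.

1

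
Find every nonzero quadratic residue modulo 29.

Square k = 1,…,14 (k and 29−k give the same square):
1²=1, 2²=4, 3²=9, 4²=16, 5²=25, 6²≡7, 7²≡20, 8²≡6, 9²≡23, 10²≡13, 11²≡5, 12²≡28, 13²≡24, 14²≡22 (mod 29).
So the quadratic residues mod 29 are {1, 4, 5, 6, 7, 9, 13, 16, 20, 22, 23, 24, 25, 28}.

1, 4, 5, 6, 7, 9, 13, 16, 20, 22, 23, 24, 25, 28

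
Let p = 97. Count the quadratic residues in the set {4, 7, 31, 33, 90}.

3

(4/97) = +1 → QR.
(7/97) = -1 → non-residue.
(31/97) = +1 → QR.
(33/97) = +1 → QR.
(90/97) = -1 → non-residue.
Total quadratic residues among the 5: 3.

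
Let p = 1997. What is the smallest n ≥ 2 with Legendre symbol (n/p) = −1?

2

(2/1997) = −1, so 2 is the smallest positive non-residue mod 1997.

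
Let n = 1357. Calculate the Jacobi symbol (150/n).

-1

Pull out 2: since 1357 ≡ 5 (mod 8), (2/1357) = -1.
Reciprocity: 75 ≡ 3 and 1357 ≡ 1 (mod 4), so (75/1357) = +(1357/75).
Reduce top mod 75: now compute (7/75).
Reciprocity: 7 ≡ 3 and 75 ≡ 3 (mod 4), so (7/75) = −(75/7).
Reduce top mod 7: now compute (5/7).
Reciprocity: 5 ≡ 1 and 7 ≡ 3 (mod 4), so (5/7) = +(7/5).
Reduce top mod 5: now compute (2/5).
Pull out 2: since 5 ≡ 5 (mod 8), (2/5) = -1.
Reached (1/5) = 1. Collecting the sign flips along the way, the symbol is -1.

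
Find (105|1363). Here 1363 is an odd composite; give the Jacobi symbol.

1

Reciprocity: 105 ≡ 1 and 1363 ≡ 3 (mod 4), so (105/1363) = +(1363/105).
Reduce top mod 105: now compute (103/105).
Reciprocity: 103 ≡ 3 and 105 ≡ 1 (mod 4), so (103/105) = +(105/103).
Reduce top mod 103: now compute (2/103).
Pull out 2: since 103 ≡ 7 (mod 8), (2/103) = +1.
Reached (1/103) = 1. Collecting the sign flips along the way, the symbol is +1.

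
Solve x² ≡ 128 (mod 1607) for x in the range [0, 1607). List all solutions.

407, 1200

Since 1607 ≡ 3 (mod 4), a square root of 128 is 128^((1607+1)/4) = 128^402 mod 1607.
Repeated squaring: 128^2≡314, 128^4≡569, 128^8≡754, 128^16≡1245, 128^32≡877, 128^64≡983, 128^128≡482, 128^256≡916 (mod 1607).
128^402 = 128^(256+128+16+2) ≡ 1200 (mod 1607).
Check: 1200² = 1440000 ≡ 128 (mod 1607). The two roots are 407 and 1200.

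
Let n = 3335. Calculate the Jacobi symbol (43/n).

Reciprocity: 43 ≡ 3 and 3335 ≡ 3 (mod 4), so (43/3335) = −(3335/43).
Reduce top mod 43: now compute (24/43).
Pull out 2^3: since 43 ≡ 3 (mod 8), (2/43) = -1, so (2/43)^3 = -1.
Reciprocity: 3 ≡ 3 and 43 ≡ 3 (mod 4), so (3/43) = −(43/3).
Reduce top mod 3: now compute (1/3).
Reached (1/3) = 1. Collecting the sign flips along the way, the symbol is -1.

-1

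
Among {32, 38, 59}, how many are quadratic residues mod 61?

(32/61) = -1 → non-residue.
(38/61) = -1 → non-residue.
(59/61) = -1 → non-residue.
Total quadratic residues among the 3: 0.

0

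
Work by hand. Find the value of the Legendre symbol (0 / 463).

0

Top reduces to 0: gcd > 1, so the symbol is 0.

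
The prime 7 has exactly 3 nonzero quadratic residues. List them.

1 2 4

Square k = 1,…,3 (k and 7−k give the same square):
1²=1, 2²=4, 3²≡2 (mod 7).
So the quadratic residues mod 7 are {1, 2, 4}.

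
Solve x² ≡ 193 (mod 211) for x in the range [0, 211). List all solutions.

68, 143

Since 211 ≡ 3 (mod 4), a square root of 193 is 193^((211+1)/4) = 193^53 mod 211.
Repeated squaring: 193^2≡113, 193^4≡109, 193^8≡65, 193^16≡5, 193^32≡25 (mod 211).
193^53 = 193^(32+16+4+1) ≡ 143 (mod 211).
Check: 143² = 20449 ≡ 193 (mod 211). The two roots are 68 and 143.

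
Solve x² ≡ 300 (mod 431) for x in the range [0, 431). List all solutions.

71, 360

Since 431 ≡ 3 (mod 4), a square root of 300 is 300^((431+1)/4) = 300^108 mod 431.
Repeated squaring: 300^2≡352, 300^4≡207, 300^8≡180, 300^16≡75, 300^32≡22, 300^64≡53 (mod 431).
300^108 = 300^(64+32+8+4) ≡ 360 (mod 431).
Check: 360² = 129600 ≡ 300 (mod 431). The two roots are 71 and 360.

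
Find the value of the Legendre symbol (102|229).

Pull out 2: since 229 ≡ 5 (mod 8), (2/229) = -1.
Reciprocity: 51 ≡ 3 and 229 ≡ 1 (mod 4), so (51/229) = +(229/51).
Reduce top mod 51: now compute (25/51).
Reciprocity: 25 ≡ 1 and 51 ≡ 3 (mod 4), so (25/51) = +(51/25).
Reduce top mod 25: now compute (1/25).
Reached (1/25) = 1. Collecting the sign flips along the way, the symbol is -1.

-1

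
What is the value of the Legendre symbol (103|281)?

-1

Euler's criterion: (103/281) ≡ 103^140 (mod 281).
103^2 ≡ 212 (mod 281)
103^4 ≡ 265 (mod 281)
103^8 ≡ 256 (mod 281)
103^16 ≡ 63 (mod 281)
103^32 ≡ 35 (mod 281)
103^64 ≡ 101 (mod 281)
103^128 ≡ 85 (mod 281)
103^140 = 103^(128+8+4) ≡ 280 (mod 281).
Result is 280 ≡ −1, so (103/281) = −1.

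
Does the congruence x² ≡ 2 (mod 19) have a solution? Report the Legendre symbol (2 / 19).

Pull out 2: since 19 ≡ 3 (mod 8), (2/19) = -1.
Reached (1/19) = 1. Collecting the sign flips along the way, the symbol is -1.

-1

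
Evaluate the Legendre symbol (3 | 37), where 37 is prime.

Reciprocity: 3 ≡ 3 and 37 ≡ 1 (mod 4), so (3/37) = +(37/3).
Reduce top mod 3: now compute (1/3).
Reached (1/3) = 1. Collecting the sign flips along the way, the symbol is +1.

1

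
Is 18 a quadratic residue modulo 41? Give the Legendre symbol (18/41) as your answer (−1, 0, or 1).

Euler's criterion: (18/41) ≡ 18^20 (mod 41).
18^2 ≡ 37 (mod 41)
18^4 ≡ 16 (mod 41)
18^8 ≡ 10 (mod 41)
18^16 ≡ 18 (mod 41)
18^20 = 18^(16+4) ≡ 1 (mod 41).
Result is 1, so (18/41) = 1.

1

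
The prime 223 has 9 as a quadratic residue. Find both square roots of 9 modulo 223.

3, 220

Since 223 ≡ 3 (mod 4), a square root of 9 is 9^((223+1)/4) = 9^56 mod 223.
Repeated squaring: 9^2≡81, 9^4≡94, 9^8≡139, 9^16≡143, 9^32≡156 (mod 223).
9^56 = 9^(32+16+8) ≡ 220 (mod 223).
Check: 220² = 48400 ≡ 9 (mod 223). The two roots are 3 and 220.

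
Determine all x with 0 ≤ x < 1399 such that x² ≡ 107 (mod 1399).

Since 1399 ≡ 3 (mod 4), a square root of 107 is 107^((1399+1)/4) = 107^350 mod 1399.
Repeated squaring: 107^2≡257, 107^4≡296, 107^8≡878, 107^16≡35, 107^32≡1225, 107^64≡897, 107^128≡184, 107^256≡280 (mod 1399).
107^350 = 107^(256+64+16+8+4+2) ≡ 191 (mod 1399).
Check: 191² = 36481 ≡ 107 (mod 1399). The two roots are 191 and 1208.

191, 1208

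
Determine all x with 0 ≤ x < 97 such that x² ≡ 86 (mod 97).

38, 59

97 ≡ 1 (mod 4), so we find a root by search.
Trying successive values, 38² = 1444 ≡ 86 (mod 97). The other root is 97 − 38 = 59.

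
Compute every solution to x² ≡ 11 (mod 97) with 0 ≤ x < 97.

97 ≡ 1 (mod 4), so we find a root by search.
Trying successive values, 37² = 1369 ≡ 11 (mod 97). The other root is 97 − 37 = 60.

37, 60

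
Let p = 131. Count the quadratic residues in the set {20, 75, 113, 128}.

3

(20/131) = +1 → QR.
(75/131) = +1 → QR.
(113/131) = +1 → QR.
(128/131) = -1 → non-residue.
Total quadratic residues among the 4: 3.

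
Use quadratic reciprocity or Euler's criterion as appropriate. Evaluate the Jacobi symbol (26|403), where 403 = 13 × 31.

0

Pull out 2: since 403 ≡ 3 (mod 8), (2/403) = -1.
Reciprocity: 13 ≡ 1 and 403 ≡ 3 (mod 4), so (13/403) = +(403/13).
Reduce top mod 13: now compute (0/13).
Top reduces to 0: gcd > 1, so the symbol is 0.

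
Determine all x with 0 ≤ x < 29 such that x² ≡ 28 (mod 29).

29 ≡ 1 (mod 4), so we find a root by search.
Trying successive values, 12² = 144 ≡ 28 (mod 29). The other root is 29 − 12 = 17.

12, 17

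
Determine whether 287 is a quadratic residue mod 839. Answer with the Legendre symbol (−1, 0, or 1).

-1

Reciprocity: 287 ≡ 3 and 839 ≡ 3 (mod 4), so (287/839) = −(839/287).
Reduce top mod 287: now compute (265/287).
Reciprocity: 265 ≡ 1 and 287 ≡ 3 (mod 4), so (265/287) = +(287/265).
Reduce top mod 265: now compute (22/265).
Pull out 2: since 265 ≡ 1 (mod 8), (2/265) = +1.
Reciprocity: 11 ≡ 3 and 265 ≡ 1 (mod 4), so (11/265) = +(265/11).
Reduce top mod 11: now compute (1/11).
Reached (1/11) = 1. Collecting the sign flips along the way, the symbol is -1.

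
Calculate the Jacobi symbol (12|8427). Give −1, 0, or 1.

0

Pull out 2^2: since 8427 ≡ 3 (mod 8), (2/8427) = -1, so (2/8427)^2 = +1.
Reciprocity: 3 ≡ 3 and 8427 ≡ 3 (mod 4), so (3/8427) = −(8427/3).
Reduce top mod 3: now compute (0/3).
Top reduces to 0: gcd > 1, so the symbol is 0.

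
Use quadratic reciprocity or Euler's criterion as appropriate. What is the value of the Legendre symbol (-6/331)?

-1

Euler's criterion: (-6/331) ≡ 325^165 (mod 331).
325^2 ≡ 36 (mod 331)
325^4 ≡ 303 (mod 331)
325^8 ≡ 122 (mod 331)
325^16 ≡ 320 (mod 331)
325^32 ≡ 121 (mod 331)
325^64 ≡ 77 (mod 331)
325^128 ≡ 302 (mod 331)
325^165 = 325^(128+32+4+1) ≡ 330 (mod 331).
Result is 330 ≡ −1, so (-6/331) = −1.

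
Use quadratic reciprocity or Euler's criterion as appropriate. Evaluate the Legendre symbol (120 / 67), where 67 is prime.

First reduce: 120 ≡ 53 (mod 67).
Reciprocity: 53 ≡ 1 and 67 ≡ 3 (mod 4), so (53/67) = +(67/53).
Reduce top mod 53: now compute (14/53).
Pull out 2: since 53 ≡ 5 (mod 8), (2/53) = -1.
Reciprocity: 7 ≡ 3 and 53 ≡ 1 (mod 4), so (7/53) = +(53/7).
Reduce top mod 7: now compute (4/7).
Pull out 2^2: since 7 ≡ 7 (mod 8), (2/7) = +1, so (2/7)^2 = +1.
Reached (1/7) = 1. Collecting the sign flips along the way, the symbol is -1.

-1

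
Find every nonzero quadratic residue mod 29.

Square k = 1,…,14 (k and 29−k give the same square):
1²=1, 2²=4, 3²=9, 4²=16, 5²=25, 6²≡7, 7²≡20, 8²≡6, 9²≡23, 10²≡13, 11²≡5, 12²≡28, 13²≡24, 14²≡22 (mod 29).
So the quadratic residues mod 29 are {1, 4, 5, 6, 7, 9, 13, 16, 20, 22, 23, 24, 25, 28}.

1, 4, 5, 6, 7, 9, 13, 16, 20, 22, 23, 24, 25, 28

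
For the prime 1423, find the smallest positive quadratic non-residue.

3

(2/1423) = +1, so 2 is a residue.
(3/1423) = −1, so 3 is the smallest positive non-residue mod 1423.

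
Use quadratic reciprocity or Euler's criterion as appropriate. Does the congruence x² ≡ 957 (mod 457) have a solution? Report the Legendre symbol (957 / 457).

-1

First reduce: 957 ≡ 43 (mod 457).
Reciprocity: 43 ≡ 3 and 457 ≡ 1 (mod 4), so (43/457) = +(457/43).
Reduce top mod 43: now compute (27/43).
Reciprocity: 27 ≡ 3 and 43 ≡ 3 (mod 4), so (27/43) = −(43/27).
Reduce top mod 27: now compute (16/27).
Pull out 2^4: since 27 ≡ 3 (mod 8), (2/27) = -1, so (2/27)^4 = +1.
Reached (1/27) = 1. Collecting the sign flips along the way, the symbol is -1.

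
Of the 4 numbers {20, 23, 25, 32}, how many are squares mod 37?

(20/37) = -1 → non-residue.
(23/37) = -1 → non-residue.
(25/37) = +1 → QR.
(32/37) = -1 → non-residue.
Total quadratic residues among the 4: 1.

1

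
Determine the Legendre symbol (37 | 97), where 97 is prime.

Reciprocity: 37 ≡ 1 and 97 ≡ 1 (mod 4), so (37/97) = +(97/37).
Reduce top mod 37: now compute (23/37).
Reciprocity: 23 ≡ 3 and 37 ≡ 1 (mod 4), so (23/37) = +(37/23).
Reduce top mod 23: now compute (14/23).
Pull out 2: since 23 ≡ 7 (mod 8), (2/23) = +1.
Reciprocity: 7 ≡ 3 and 23 ≡ 3 (mod 4), so (7/23) = −(23/7).
Reduce top mod 7: now compute (2/7).
Pull out 2: since 7 ≡ 7 (mod 8), (2/7) = +1.
Reached (1/7) = 1. Collecting the sign flips along the way, the symbol is -1.

-1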